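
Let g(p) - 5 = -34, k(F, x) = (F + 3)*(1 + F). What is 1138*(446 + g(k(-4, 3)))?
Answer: 474546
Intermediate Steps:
k(F, x) = (1 + F)*(3 + F) (k(F, x) = (3 + F)*(1 + F) = (1 + F)*(3 + F))
g(p) = -29 (g(p) = 5 - 34 = -29)
1138*(446 + g(k(-4, 3))) = 1138*(446 - 29) = 1138*417 = 474546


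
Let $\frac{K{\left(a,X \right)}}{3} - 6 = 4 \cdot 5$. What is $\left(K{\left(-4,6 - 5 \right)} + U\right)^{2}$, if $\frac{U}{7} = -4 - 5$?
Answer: $225$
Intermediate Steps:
$U = -63$ ($U = 7 \left(-4 - 5\right) = 7 \left(-9\right) = -63$)
$K{\left(a,X \right)} = 78$ ($K{\left(a,X \right)} = 18 + 3 \cdot 4 \cdot 5 = 18 + 3 \cdot 20 = 18 + 60 = 78$)
$\left(K{\left(-4,6 - 5 \right)} + U\right)^{2} = \left(78 - 63\right)^{2} = 15^{2} = 225$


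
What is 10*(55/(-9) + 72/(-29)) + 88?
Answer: 538/261 ≈ 2.0613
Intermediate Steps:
10*(55/(-9) + 72/(-29)) + 88 = 10*(55*(-⅑) + 72*(-1/29)) + 88 = 10*(-55/9 - 72/29) + 88 = 10*(-2243/261) + 88 = -22430/261 + 88 = 538/261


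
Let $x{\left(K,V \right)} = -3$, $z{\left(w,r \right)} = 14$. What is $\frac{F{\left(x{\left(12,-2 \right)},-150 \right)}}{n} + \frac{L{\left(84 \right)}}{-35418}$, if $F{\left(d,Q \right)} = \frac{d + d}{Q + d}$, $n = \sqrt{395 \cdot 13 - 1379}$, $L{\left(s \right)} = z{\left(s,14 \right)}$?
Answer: $- \frac{7}{17709} + \frac{\sqrt{939}}{47889} \approx 0.0002446$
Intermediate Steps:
$L{\left(s \right)} = 14$
$n = 2 \sqrt{939}$ ($n = \sqrt{5135 - 1379} = \sqrt{3756} = 2 \sqrt{939} \approx 61.286$)
$F{\left(d,Q \right)} = \frac{2 d}{Q + d}$
$\frac{F{\left(x{\left(12,-2 \right)},-150 \right)}}{n} + \frac{L{\left(84 \right)}}{-35418} = \frac{2 \left(-3\right) \frac{1}{-150 - 3}}{2 \sqrt{939}} + \frac{14}{-35418} = 2 \left(-3\right) \frac{1}{-153} \frac{\sqrt{939}}{1878} + 14 \left(- \frac{1}{35418}\right) = 2 \left(-3\right) \left(- \frac{1}{153}\right) \frac{\sqrt{939}}{1878} - \frac{7}{17709} = \frac{2 \frac{\sqrt{939}}{1878}}{51} - \frac{7}{17709} = \frac{\sqrt{939}}{47889} - \frac{7}{17709} = - \frac{7}{17709} + \frac{\sqrt{939}}{47889}$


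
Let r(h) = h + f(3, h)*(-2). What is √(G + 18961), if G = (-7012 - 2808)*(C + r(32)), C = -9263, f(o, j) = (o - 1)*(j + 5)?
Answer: √92120741 ≈ 9598.0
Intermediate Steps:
f(o, j) = (-1 + o)*(5 + j)
r(h) = -20 - 3*h (r(h) = h + (-5 - h + 5*3 + h*3)*(-2) = h + (-5 - h + 15 + 3*h)*(-2) = h + (10 + 2*h)*(-2) = h + (-20 - 4*h) = -20 - 3*h)
G = 92101780 (G = (-7012 - 2808)*(-9263 + (-20 - 3*32)) = -9820*(-9263 + (-20 - 96)) = -9820*(-9263 - 116) = -9820*(-9379) = 92101780)
√(G + 18961) = √(92101780 + 18961) = √92120741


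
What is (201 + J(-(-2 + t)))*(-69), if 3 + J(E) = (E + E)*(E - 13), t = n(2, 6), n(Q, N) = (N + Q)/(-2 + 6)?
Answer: -13662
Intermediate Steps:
n(Q, N) = N/4 + Q/4 (n(Q, N) = (N + Q)/4 = (N + Q)*(¼) = N/4 + Q/4)
t = 2 (t = (¼)*6 + (¼)*2 = 3/2 + ½ = 2)
J(E) = -3 + 2*E*(-13 + E) (J(E) = -3 + (E + E)*(E - 13) = -3 + (2*E)*(-13 + E) = -3 + 2*E*(-13 + E))
(201 + J(-(-2 + t)))*(-69) = (201 + (-3 - (-26)*(-2 + 2) + 2*(-(-2 + 2))²))*(-69) = (201 + (-3 - (-26)*0 + 2*(-1*0)²))*(-69) = (201 + (-3 - 26*0 + 2*0²))*(-69) = (201 + (-3 + 0 + 2*0))*(-69) = (201 + (-3 + 0 + 0))*(-69) = (201 - 3)*(-69) = 198*(-69) = -13662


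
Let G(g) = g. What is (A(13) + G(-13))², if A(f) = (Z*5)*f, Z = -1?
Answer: 6084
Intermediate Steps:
A(f) = -5*f (A(f) = (-1*5)*f = -5*f)
(A(13) + G(-13))² = (-5*13 - 13)² = (-65 - 13)² = (-78)² = 6084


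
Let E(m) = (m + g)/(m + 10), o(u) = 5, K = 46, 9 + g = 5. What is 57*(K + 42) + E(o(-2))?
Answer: 75241/15 ≈ 5016.1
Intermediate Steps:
g = -4 (g = -9 + 5 = -4)
E(m) = (-4 + m)/(10 + m) (E(m) = (m - 4)/(m + 10) = (-4 + m)/(10 + m))
57*(K + 42) + E(o(-2)) = 57*(46 + 42) + (-4 + 5)/(10 + 5) = 57*88 + 1/15 = 5016 + (1/15)*1 = 5016 + 1/15 = 75241/15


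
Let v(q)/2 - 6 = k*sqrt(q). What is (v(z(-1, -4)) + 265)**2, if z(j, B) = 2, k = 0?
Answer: 76729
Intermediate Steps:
v(q) = 12 (v(q) = 12 + 2*(0*sqrt(q)) = 12 + 2*0 = 12 + 0 = 12)
(v(z(-1, -4)) + 265)**2 = (12 + 265)**2 = 277**2 = 76729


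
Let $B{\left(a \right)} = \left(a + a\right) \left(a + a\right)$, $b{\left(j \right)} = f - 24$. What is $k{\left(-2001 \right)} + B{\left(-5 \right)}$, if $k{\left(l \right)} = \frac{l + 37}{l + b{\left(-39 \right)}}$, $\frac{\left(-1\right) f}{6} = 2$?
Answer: $\frac{205664}{2037} \approx 100.96$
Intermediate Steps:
$f = -12$ ($f = \left(-6\right) 2 = -12$)
$b{\left(j \right)} = -36$ ($b{\left(j \right)} = -12 - 24 = -36$)
$k{\left(l \right)} = \frac{37 + l}{-36 + l}$ ($k{\left(l \right)} = \frac{l + 37}{l - 36} = \frac{37 + l}{-36 + l}$)
$B{\left(a \right)} = 4 a^{2}$ ($B{\left(a \right)} = 2 a 2 a = 4 a^{2}$)
$k{\left(-2001 \right)} + B{\left(-5 \right)} = \frac{37 - 2001}{-36 - 2001} + 4 \left(-5\right)^{2} = \frac{1}{-2037} \left(-1964\right) + 4 \cdot 25 = \left(- \frac{1}{2037}\right) \left(-1964\right) + 100 = \frac{1964}{2037} + 100 = \frac{205664}{2037}$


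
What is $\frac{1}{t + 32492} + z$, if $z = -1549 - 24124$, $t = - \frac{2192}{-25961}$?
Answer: $- \frac{21655868747731}{843527004} \approx -25673.0$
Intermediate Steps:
$t = \frac{2192}{25961}$ ($t = \left(-2192\right) \left(- \frac{1}{25961}\right) = \frac{2192}{25961} \approx 0.084434$)
$z = -25673$ ($z = -1549 - 24124 = -25673$)
$\frac{1}{t + 32492} + z = \frac{1}{\frac{2192}{25961} + 32492} - 25673 = \frac{1}{\frac{843527004}{25961}} - 25673 = \frac{25961}{843527004} - 25673 = - \frac{21655868747731}{843527004}$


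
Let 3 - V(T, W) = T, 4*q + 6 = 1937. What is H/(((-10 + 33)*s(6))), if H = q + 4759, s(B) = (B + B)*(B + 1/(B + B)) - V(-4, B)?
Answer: 6989/2024 ≈ 3.4531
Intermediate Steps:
q = 1931/4 (q = -3/2 + (¼)*1937 = -3/2 + 1937/4 = 1931/4 ≈ 482.75)
V(T, W) = 3 - T
s(B) = -7 + 2*B*(B + 1/(2*B)) (s(B) = (B + B)*(B + 1/(B + B)) - (3 - 1*(-4)) = (2*B)*(B + 1/(2*B)) - (3 + 4) = (2*B)*(B + 1/(2*B)) - 1*7 = 2*B*(B + 1/(2*B)) - 7 = -7 + 2*B*(B + 1/(2*B)))
H = 20967/4 (H = 1931/4 + 4759 = 20967/4 ≈ 5241.8)
H/(((-10 + 33)*s(6))) = 20967/(4*(((-10 + 33)*(-6 + 2*6²)))) = 20967/(4*((23*(-6 + 2*36)))) = 20967/(4*((23*(-6 + 72)))) = 20967/(4*((23*66))) = (20967/4)/1518 = (20967/4)*(1/1518) = 6989/2024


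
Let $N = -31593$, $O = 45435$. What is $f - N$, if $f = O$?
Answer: $77028$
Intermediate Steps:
$f = 45435$
$f - N = 45435 - -31593 = 45435 + 31593 = 77028$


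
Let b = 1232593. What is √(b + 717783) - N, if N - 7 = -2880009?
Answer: 2880002 + 2*√487594 ≈ 2.8814e+6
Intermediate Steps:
N = -2880002 (N = 7 - 2880009 = -2880002)
√(b + 717783) - N = √(1232593 + 717783) - 1*(-2880002) = √1950376 + 2880002 = 2*√487594 + 2880002 = 2880002 + 2*√487594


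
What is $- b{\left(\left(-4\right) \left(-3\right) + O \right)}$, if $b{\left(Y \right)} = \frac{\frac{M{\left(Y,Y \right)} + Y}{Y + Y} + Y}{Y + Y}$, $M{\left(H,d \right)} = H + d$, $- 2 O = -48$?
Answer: $- \frac{25}{48} \approx -0.52083$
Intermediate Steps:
$O = 24$ ($O = \left(- \frac{1}{2}\right) \left(-48\right) = 24$)
$b{\left(Y \right)} = \frac{\frac{3}{2} + Y}{2 Y}$ ($b{\left(Y \right)} = \frac{\frac{\left(Y + Y\right) + Y}{Y + Y} + Y}{Y + Y} = \frac{\frac{2 Y + Y}{2 Y} + Y}{2 Y} = \left(3 Y \frac{1}{2 Y} + Y\right) \frac{1}{2 Y} = \left(\frac{3}{2} + Y\right) \frac{1}{2 Y} = \frac{\frac{3}{2} + Y}{2 Y}$)
$- b{\left(\left(-4\right) \left(-3\right) + O \right)} = - \frac{3 + 2 \left(\left(-4\right) \left(-3\right) + 24\right)}{4 \left(\left(-4\right) \left(-3\right) + 24\right)} = - \frac{3 + 2 \left(12 + 24\right)}{4 \left(12 + 24\right)} = - \frac{3 + 2 \cdot 36}{4 \cdot 36} = - \frac{3 + 72}{4 \cdot 36} = - \frac{75}{4 \cdot 36} = \left(-1\right) \frac{25}{48} = - \frac{25}{48}$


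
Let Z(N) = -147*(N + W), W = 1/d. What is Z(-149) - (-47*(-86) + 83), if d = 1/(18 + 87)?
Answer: 2343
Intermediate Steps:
d = 1/105 ≈ 0.0095238
W = 105 (W = 1/(1/105) = 105)
Z(N) = -15435 - 147*N (Z(N) = -147*(N + 105) = -147*(105 + N) = -15435 - 147*N)
Z(-149) - (-47*(-86) + 83) = (-15435 - 147*(-149)) - (-47*(-86) + 83) = (-15435 + 21903) - (4042 + 83) = 6468 - 1*4125 = 6468 - 4125 = 2343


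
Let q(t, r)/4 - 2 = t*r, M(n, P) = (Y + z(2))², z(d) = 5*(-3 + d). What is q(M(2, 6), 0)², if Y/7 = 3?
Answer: 64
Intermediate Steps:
Y = 21 (Y = 7*3 = 21)
z(d) = -15 + 5*d
M(n, P) = 256 (M(n, P) = (21 + (-15 + 5*2))² = (21 + (-15 + 10))² = (21 - 5)² = 16² = 256)
q(t, r) = 8 + 4*r*t (q(t, r) = 8 + 4*(t*r) = 8 + 4*(r*t) = 8 + 4*r*t)
q(M(2, 6), 0)² = (8 + 4*0*256)² = (8 + 0)² = 8² = 64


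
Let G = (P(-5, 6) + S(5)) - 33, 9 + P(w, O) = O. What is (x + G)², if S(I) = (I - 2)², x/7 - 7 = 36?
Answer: 75076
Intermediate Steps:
x = 301 (x = 49 + 7*36 = 49 + 252 = 301)
P(w, O) = -9 + O
S(I) = (-2 + I)²
G = -27 (G = ((-9 + 6) + (-2 + 5)²) - 33 = (-3 + 3²) - 33 = (-3 + 9) - 33 = 6 - 33 = -27)
(x + G)² = (301 - 27)² = 274² = 75076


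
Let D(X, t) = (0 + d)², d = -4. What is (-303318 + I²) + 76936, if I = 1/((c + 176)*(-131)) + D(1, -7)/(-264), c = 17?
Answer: -157589390002451021/696121566921 ≈ -2.2638e+5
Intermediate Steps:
D(X, t) = 16 (D(X, t) = (0 - 4)² = (-4)² = 16)
I = -50599/834339 (I = 1/((17 + 176)*(-131)) + 16/(-264) = -1/131/193 + 16*(-1/264) = (1/193)*(-1/131) - 2/33 = -1/25283 - 2/33 = -50599/834339 ≈ -0.060646)
(-303318 + I²) + 76936 = (-303318 + (-50599/834339)²) + 76936 = (-303318 + 2560258801/696121566921) + 76936 = -211146198875085077/696121566921 + 76936 = -157589390002451021/696121566921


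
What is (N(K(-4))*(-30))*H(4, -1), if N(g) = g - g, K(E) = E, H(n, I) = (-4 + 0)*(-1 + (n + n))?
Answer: 0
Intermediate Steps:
H(n, I) = 4 - 8*n (H(n, I) = -4*(-1 + 2*n) = 4 - 8*n)
N(g) = 0
(N(K(-4))*(-30))*H(4, -1) = (0*(-30))*(4 - 8*4) = 0*(4 - 32) = 0*(-28) = 0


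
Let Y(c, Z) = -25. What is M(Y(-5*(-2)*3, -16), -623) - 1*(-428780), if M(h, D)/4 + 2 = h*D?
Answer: 491072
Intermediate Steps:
M(h, D) = -8 + 4*D*h (M(h, D) = -8 + 4*(h*D) = -8 + 4*(D*h) = -8 + 4*D*h)
M(Y(-5*(-2)*3, -16), -623) - 1*(-428780) = (-8 + 4*(-623)*(-25)) - 1*(-428780) = (-8 + 62300) + 428780 = 62292 + 428780 = 491072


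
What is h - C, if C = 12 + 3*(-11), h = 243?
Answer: 264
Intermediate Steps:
C = -21 (C = 12 - 33 = -21)
h - C = 243 - 1*(-21) = 243 + 21 = 264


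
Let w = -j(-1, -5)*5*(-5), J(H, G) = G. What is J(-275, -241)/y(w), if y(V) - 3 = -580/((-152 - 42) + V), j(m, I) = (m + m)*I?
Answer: 3374/103 ≈ 32.757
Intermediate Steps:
j(m, I) = 2*I*m (j(m, I) = (2*m)*I = 2*I*m)
w = 250 (w = -(2*(-5)*(-1))*5*(-5) = -10*5*(-5) = -50*(-5) = -1*(-250) = 250)
y(V) = 3 - 580/(-194 + V) (y(V) = 3 - 580/((-152 - 42) + V) = 3 - 580/(-194 + V))
J(-275, -241)/y(w) = -241*(-194 + 250)/(-1162 + 3*250) = -241*56/(-1162 + 750) = -241/((1/56)*(-412)) = -241/(-103/14) = -241*(-14/103) = 3374/103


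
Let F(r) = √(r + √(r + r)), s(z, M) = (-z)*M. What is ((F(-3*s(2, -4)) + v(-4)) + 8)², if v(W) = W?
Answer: 4*(2 + √(-6 + I*√3))² ≈ -2.4 + 46.518*I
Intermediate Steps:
s(z, M) = -M*z
F(r) = √(r + √2*√r) (F(r) = √(r + √(2*r)) = √(r + √2*√r))
((F(-3*s(2, -4)) + v(-4)) + 8)² = ((√(-(-3)*(-4)*2 + √2*√(-(-3)*(-4)*2)) - 4) + 8)² = ((√(-3*8 + √2*√(-3*8)) - 4) + 8)² = ((√(-24 + √2*√(-24)) - 4) + 8)² = ((√(-24 + √2*(2*I*√6)) - 4) + 8)² = ((√(-24 + 4*I*√3) - 4) + 8)² = ((-4 + √(-24 + 4*I*√3)) + 8)² = (4 + √(-24 + 4*I*√3))²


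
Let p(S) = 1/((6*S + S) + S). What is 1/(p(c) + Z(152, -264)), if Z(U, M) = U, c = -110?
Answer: 880/133759 ≈ 0.0065790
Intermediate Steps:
p(S) = 1/(8*S) (p(S) = 1/(7*S + S) = 1/(8*S))
1/(p(c) + Z(152, -264)) = 1/((1/8)/(-110) + 152) = 1/((1/8)*(-1/110) + 152) = 1/(-1/880 + 152) = 1/(133759/880) = 880/133759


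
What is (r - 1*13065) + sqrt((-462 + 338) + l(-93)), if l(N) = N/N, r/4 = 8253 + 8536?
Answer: 54091 + I*sqrt(123) ≈ 54091.0 + 11.091*I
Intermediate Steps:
r = 67156 (r = 4*(8253 + 8536) = 4*16789 = 67156)
l(N) = 1
(r - 1*13065) + sqrt((-462 + 338) + l(-93)) = (67156 - 1*13065) + sqrt((-462 + 338) + 1) = (67156 - 13065) + sqrt(-124 + 1) = 54091 + sqrt(-123) = 54091 + I*sqrt(123)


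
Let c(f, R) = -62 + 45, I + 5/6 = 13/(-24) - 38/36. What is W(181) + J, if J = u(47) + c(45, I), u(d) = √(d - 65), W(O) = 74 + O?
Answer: 238 + 3*I*√2 ≈ 238.0 + 4.2426*I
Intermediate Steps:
I = -175/72 (I = -⅚ + (13/(-24) - 38/36) = -⅚ + (13*(-1/24) - 38*1/36) = -⅚ + (-13/24 - 19/18) = -⅚ - 115/72 = -175/72 ≈ -2.4306)
c(f, R) = -17
u(d) = √(-65 + d)
J = -17 + 3*I*√2 (J = √(-65 + 47) - 17 = √(-18) - 17 = 3*I*√2 - 17 = -17 + 3*I*√2 ≈ -17.0 + 4.2426*I)
W(181) + J = (74 + 181) + (-17 + 3*I*√2) = 255 + (-17 + 3*I*√2) = 238 + 3*I*√2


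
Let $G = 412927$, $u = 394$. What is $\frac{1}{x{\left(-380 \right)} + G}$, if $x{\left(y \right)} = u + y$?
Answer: $\frac{1}{412941} \approx 2.4217 \cdot 10^{-6}$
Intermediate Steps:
$x{\left(y \right)} = 394 + y$
$\frac{1}{x{\left(-380 \right)} + G} = \frac{1}{\left(394 - 380\right) + 412927} = \frac{1}{14 + 412927} = \frac{1}{412941}$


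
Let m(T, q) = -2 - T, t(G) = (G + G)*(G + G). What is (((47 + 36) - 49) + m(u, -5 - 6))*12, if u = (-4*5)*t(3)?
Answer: 9024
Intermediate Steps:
t(G) = 4*G**2 (t(G) = (2*G)*(2*G) = 4*G**2)
u = -720 (u = (-4*5)*(4*3**2) = -80*9 = -20*36 = -720)
(((47 + 36) - 49) + m(u, -5 - 6))*12 = (((47 + 36) - 49) + (-2 - 1*(-720)))*12 = ((83 - 49) + (-2 + 720))*12 = (34 + 718)*12 = 752*12 = 9024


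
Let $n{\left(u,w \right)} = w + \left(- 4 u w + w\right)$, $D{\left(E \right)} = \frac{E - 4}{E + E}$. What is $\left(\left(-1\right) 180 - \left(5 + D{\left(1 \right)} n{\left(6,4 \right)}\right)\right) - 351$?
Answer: $-668$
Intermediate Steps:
$D{\left(E \right)} = \frac{-4 + E}{2 E}$
$n{\left(u,w \right)} = 2 w - 4 u w$ ($n{\left(u,w \right)} = w - \left(- w + 4 u w\right) = 2 w - 4 u w$)
$\left(\left(-1\right) 180 - \left(5 + D{\left(1 \right)} n{\left(6,4 \right)}\right)\right) - 351 = \left(\left(-1\right) 180 - \left(5 + \frac{-4 + 1}{2 \cdot 1} \cdot 2 \cdot 4 \left(1 - 12\right)\right)\right) - 351 = \left(-180 - \left(5 + \frac{1}{2} \cdot 1 \left(-3\right) 2 \cdot 4 \left(1 - 12\right)\right)\right) - 351 = \left(-180 - \left(5 - \frac{3 \cdot 2 \cdot 4 \left(-11\right)}{2}\right)\right) - 351 = \left(-180 - \left(5 - -132\right)\right) - 351 = \left(-180 - \left(5 + 132\right)\right) - 351 = \left(-180 - 137\right) - 351 = -317 - 351 = -668$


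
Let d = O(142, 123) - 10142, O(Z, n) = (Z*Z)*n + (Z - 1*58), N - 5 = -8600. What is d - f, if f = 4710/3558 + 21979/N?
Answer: 12589769775662/5096835 ≈ 2.4701e+6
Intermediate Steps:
N = -8595 (N = 5 - 8600 = -8595)
f = -6286472/5096835 (f = 4710/3558 + 21979/(-8595) = 4710*(1/3558) + 21979*(-1/8595) = 785/593 - 21979/8595 = -6286472/5096835 ≈ -1.2334)
O(Z, n) = -58 + Z + n*Z² (O(Z, n) = Z²*n + (Z - 58) = n*Z² + (-58 + Z) = -58 + Z + n*Z²)
d = 2470114 (d = (-58 + 142 + 123*142²) - 10142 = (-58 + 142 + 123*20164) - 10142 = (-58 + 142 + 2480172) - 10142 = 2480256 - 10142 = 2470114)
d - f = 2470114 - 1*(-6286472/5096835) = 2470114 + 6286472/5096835 = 12589769775662/5096835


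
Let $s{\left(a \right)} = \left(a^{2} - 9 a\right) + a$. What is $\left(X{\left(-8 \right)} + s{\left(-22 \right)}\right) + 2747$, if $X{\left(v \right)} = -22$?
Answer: $3385$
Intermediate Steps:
$s{\left(a \right)} = a^{2} - 8 a$
$\left(X{\left(-8 \right)} + s{\left(-22 \right)}\right) + 2747 = \left(-22 - 22 \left(-8 - 22\right)\right) + 2747 = \left(-22 - -660\right) + 2747 = \left(-22 + 660\right) + 2747 = 638 + 2747 = 3385$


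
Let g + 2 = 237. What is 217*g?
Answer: 50995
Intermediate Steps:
g = 235 (g = -2 + 237 = 235)
217*g = 217*235 = 50995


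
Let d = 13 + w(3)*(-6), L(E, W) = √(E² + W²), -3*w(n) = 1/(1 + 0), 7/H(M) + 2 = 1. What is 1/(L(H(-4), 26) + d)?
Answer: -3/100 + √29/100 ≈ 0.023852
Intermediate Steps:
H(M) = -7 (H(M) = 7/(-2 + 1) = 7/(-1) = 7*(-1) = -7)
w(n) = -⅓ (w(n) = -1/(3*(1 + 0)) = -⅓/1 = -⅓*1 = -⅓)
d = 15 (d = 13 - ⅓*(-6) = 13 + 2 = 15)
1/(L(H(-4), 26) + d) = 1/(√((-7)² + 26²) + 15) = 1/(√(49 + 676) + 15) = 1/(√725 + 15) = 1/(5*√29 + 15) = 1/(15 + 5*√29)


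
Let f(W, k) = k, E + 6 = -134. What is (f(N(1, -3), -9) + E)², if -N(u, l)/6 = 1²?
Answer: 22201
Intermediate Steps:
N(u, l) = -6 (N(u, l) = -6*1² = -6*1 = -6)
E = -140 (E = -6 - 134 = -140)
(f(N(1, -3), -9) + E)² = (-9 - 140)² = (-149)² = 22201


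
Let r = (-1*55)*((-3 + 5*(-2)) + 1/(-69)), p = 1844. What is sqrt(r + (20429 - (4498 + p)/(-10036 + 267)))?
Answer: sqrt(9607607588859297)/674061 ≈ 145.41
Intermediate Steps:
r = 49390/69 (r = -55*((-3 - 10) - 1/69) = -55*(-13 - 1/69) = -55*(-898/69) = 49390/69 ≈ 715.80)
sqrt(r + (20429 - (4498 + p)/(-10036 + 267))) = sqrt(49390/69 + (20429 - (4498 + 1844)/(-10036 + 267))) = sqrt(49390/69 + (20429 - 6342/(-9769))) = sqrt(49390/69 + (20429 - 6342*(-1)/9769)) = sqrt(49390/69 + (20429 - 1*(-6342/9769))) = sqrt(49390/69 + (20429 + 6342/9769)) = sqrt(49390/69 + 199577243/9769) = sqrt(14253320677/674061) = sqrt(9607607588859297)/674061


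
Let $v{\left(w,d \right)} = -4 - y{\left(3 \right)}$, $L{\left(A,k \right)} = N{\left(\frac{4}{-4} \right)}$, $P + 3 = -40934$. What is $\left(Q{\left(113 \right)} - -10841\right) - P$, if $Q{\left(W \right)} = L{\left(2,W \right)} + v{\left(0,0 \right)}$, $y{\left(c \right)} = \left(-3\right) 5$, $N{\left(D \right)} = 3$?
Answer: $51792$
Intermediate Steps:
$P = -40937$ ($P = -3 - 40934 = -40937$)
$L{\left(A,k \right)} = 3$
$y{\left(c \right)} = -15$
$v{\left(w,d \right)} = 11$ ($v{\left(w,d \right)} = -4 - -15 = -4 + 15 = 11$)
$Q{\left(W \right)} = 14$ ($Q{\left(W \right)} = 3 + 11 = 14$)
$\left(Q{\left(113 \right)} - -10841\right) - P = \left(14 - -10841\right) - -40937 = \left(14 + 10841\right) + 40937 = 10855 + 40937 = 51792$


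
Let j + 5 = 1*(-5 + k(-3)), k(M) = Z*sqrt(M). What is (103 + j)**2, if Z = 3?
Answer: 8622 + 558*I*sqrt(3) ≈ 8622.0 + 966.48*I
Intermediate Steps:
k(M) = 3*sqrt(M)
j = -10 + 3*I*sqrt(3) (j = -5 + 1*(-5 + 3*sqrt(-3)) = -5 + 1*(-5 + 3*(I*sqrt(3))) = -5 + 1*(-5 + 3*I*sqrt(3)) = -5 + (-5 + 3*I*sqrt(3)) = -10 + 3*I*sqrt(3) ≈ -10.0 + 5.1962*I)
(103 + j)**2 = (103 + (-10 + 3*I*sqrt(3)))**2 = (93 + 3*I*sqrt(3))**2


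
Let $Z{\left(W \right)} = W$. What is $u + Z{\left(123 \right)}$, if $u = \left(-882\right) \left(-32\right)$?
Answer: $28347$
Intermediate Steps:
$u = 28224$
$u + Z{\left(123 \right)} = 28224 + 123 = 28347$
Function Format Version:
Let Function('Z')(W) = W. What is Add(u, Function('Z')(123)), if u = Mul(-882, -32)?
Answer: 28347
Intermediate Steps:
u = 28224
Add(u, Function('Z')(123)) = Add(28224, 123) = 28347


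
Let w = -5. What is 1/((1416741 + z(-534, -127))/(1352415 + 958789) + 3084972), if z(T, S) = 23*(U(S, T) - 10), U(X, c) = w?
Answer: 577801/1782500260671 ≈ 3.2415e-7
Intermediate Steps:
U(X, c) = -5
z(T, S) = -345 (z(T, S) = 23*(-5 - 10) = 23*(-15) = -345)
1/((1416741 + z(-534, -127))/(1352415 + 958789) + 3084972) = 1/((1416741 - 345)/(1352415 + 958789) + 3084972) = 1/(1416396/2311204 + 3084972) = 1/(1416396*(1/2311204) + 3084972) = 1/(354099/577801 + 3084972) = 1/(1782500260671/577801) = 577801/1782500260671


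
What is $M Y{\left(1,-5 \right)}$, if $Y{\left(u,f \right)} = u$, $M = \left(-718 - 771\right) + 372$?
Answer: $-1117$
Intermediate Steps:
$M = -1117$ ($M = -1489 + 372 = -1117$)
$M Y{\left(1,-5 \right)} = \left(-1117\right) 1 = -1117$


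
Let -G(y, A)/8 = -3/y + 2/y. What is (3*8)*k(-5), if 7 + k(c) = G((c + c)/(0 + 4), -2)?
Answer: -1224/5 ≈ -244.80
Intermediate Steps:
G(y, A) = 8/y (G(y, A) = -8*(-3/y + 2/y) = -(-8)/y = 8/y)
k(c) = -7 + 16/c (k(c) = -7 + 8/(((c + c)/(0 + 4))) = -7 + 8/(((2*c)/4)) = -7 + 8/(((2*c)*(1/4))) = -7 + 8/((c/2)) = -7 + 8*(2/c) = -7 + 16/c)
(3*8)*k(-5) = (3*8)*(-7 + 16/(-5)) = 24*(-7 + 16*(-1/5)) = 24*(-7 - 16/5) = 24*(-51/5) = -1224/5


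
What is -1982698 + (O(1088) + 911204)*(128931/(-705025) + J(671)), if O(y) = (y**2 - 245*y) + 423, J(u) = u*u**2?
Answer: 389529991312328357034/705025 ≈ 5.5251e+14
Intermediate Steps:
J(u) = u**3
O(y) = 423 + y**2 - 245*y
-1982698 + (O(1088) + 911204)*(128931/(-705025) + J(671)) = -1982698 + ((423 + 1088**2 - 245*1088) + 911204)*(128931/(-705025) + 671**3) = -1982698 + ((423 + 1183744 - 266560) + 911204)*(128931*(-1/705025) + 302111711) = -1982698 + (917607 + 911204)*(-128931/705025 + 302111711) = -1982698 + 1828811*(212996308918844/705025) = -1982698 + 389529992710180014484/705025 = 389529991312328357034/705025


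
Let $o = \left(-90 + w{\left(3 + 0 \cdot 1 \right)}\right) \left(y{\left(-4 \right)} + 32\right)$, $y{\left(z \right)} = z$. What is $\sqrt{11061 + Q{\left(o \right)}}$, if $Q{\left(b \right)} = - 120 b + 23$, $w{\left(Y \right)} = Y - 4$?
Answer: $2 \sqrt{79211} \approx 562.89$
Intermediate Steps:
$w{\left(Y \right)} = -4 + Y$
$o = -2548$ ($o = \left(-90 + \left(-4 + \left(3 + 0 \cdot 1\right)\right)\right) \left(-4 + 32\right) = \left(-90 + \left(-4 + \left(3 + 0\right)\right)\right) 28 = \left(-90 + \left(-4 + 3\right)\right) 28 = \left(-90 - 1\right) 28 = \left(-91\right) 28 = -2548$)
$Q{\left(b \right)} = 23 - 120 b$
$\sqrt{11061 + Q{\left(o \right)}} = \sqrt{11061 + \left(23 - -305760\right)} = \sqrt{11061 + \left(23 + 305760\right)} = \sqrt{11061 + 305783} = \sqrt{316844} = 2 \sqrt{79211}$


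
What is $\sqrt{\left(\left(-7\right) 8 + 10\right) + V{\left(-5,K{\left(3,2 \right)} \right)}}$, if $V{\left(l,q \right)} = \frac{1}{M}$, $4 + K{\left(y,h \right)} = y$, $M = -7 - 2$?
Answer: $\frac{i \sqrt{415}}{3} \approx 6.7905 i$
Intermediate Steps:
$M = -9$ ($M = -7 - 2 = -9$)
$K{\left(y,h \right)} = -4 + y$
$V{\left(l,q \right)} = - \frac{1}{9}$ ($V{\left(l,q \right)} = \frac{1}{-9} = - \frac{1}{9}$)
$\sqrt{\left(\left(-7\right) 8 + 10\right) + V{\left(-5,K{\left(3,2 \right)} \right)}} = \sqrt{\left(\left(-7\right) 8 + 10\right) - \frac{1}{9}} = \sqrt{\left(-56 + 10\right) - \frac{1}{9}} = \sqrt{-46 - \frac{1}{9}} = \sqrt{- \frac{415}{9}} = \frac{i \sqrt{415}}{3}$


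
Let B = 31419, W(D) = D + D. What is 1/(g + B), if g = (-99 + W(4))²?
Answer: 1/39700 ≈ 2.5189e-5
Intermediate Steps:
W(D) = 2*D
g = 8281 (g = (-99 + 2*4)² = (-99 + 8)² = (-91)² = 8281)
1/(g + B) = 1/(8281 + 31419) = 1/39700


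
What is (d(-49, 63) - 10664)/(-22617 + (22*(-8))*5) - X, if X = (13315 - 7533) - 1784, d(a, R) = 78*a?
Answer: -93926520/23497 ≈ -3997.4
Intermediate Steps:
X = 3998 (X = 5782 - 1784 = 3998)
(d(-49, 63) - 10664)/(-22617 + (22*(-8))*5) - X = (78*(-49) - 10664)/(-22617 + (22*(-8))*5) - 1*3998 = (-3822 - 10664)/(-22617 - 176*5) - 3998 = -14486/(-22617 - 880) - 3998 = -14486/(-23497) - 3998 = -14486*(-1/23497) - 3998 = 14486/23497 - 3998 = -93926520/23497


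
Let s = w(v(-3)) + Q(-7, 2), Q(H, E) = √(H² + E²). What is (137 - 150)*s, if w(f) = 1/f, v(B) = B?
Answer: 13/3 - 13*√53 ≈ -90.308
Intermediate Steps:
Q(H, E) = √(E² + H²)
s = -⅓ + √53 (s = 1/(-3) + √(2² + (-7)²) = -⅓ + √(4 + 49) = -⅓ + √53 ≈ 6.9468)
(137 - 150)*s = (137 - 150)*(-⅓ + √53) = -13*(-⅓ + √53) = 13/3 - 13*√53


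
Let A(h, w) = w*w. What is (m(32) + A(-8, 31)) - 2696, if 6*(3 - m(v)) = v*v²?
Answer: -21580/3 ≈ -7193.3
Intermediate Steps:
m(v) = 3 - v³/6 (m(v) = 3 - v*v²/6 = 3 - v³/6)
A(h, w) = w²
(m(32) + A(-8, 31)) - 2696 = ((3 - ⅙*32³) + 31²) - 2696 = ((3 - ⅙*32768) + 961) - 2696 = ((3 - 16384/3) + 961) - 2696 = (-16375/3 + 961) - 2696 = -13492/3 - 2696 = -21580/3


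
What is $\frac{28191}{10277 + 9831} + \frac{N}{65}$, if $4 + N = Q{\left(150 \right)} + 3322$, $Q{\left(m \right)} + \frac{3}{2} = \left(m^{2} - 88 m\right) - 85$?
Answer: $\frac{253815817}{1307020} \approx 194.19$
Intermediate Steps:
$Q{\left(m \right)} = - \frac{173}{2} + m^{2} - 88 m$ ($Q{\left(m \right)} = - \frac{3}{2} - \left(85 - m^{2} + 88 m\right) = - \frac{173}{2} + m^{2} - 88 m$)
$N = \frac{25063}{2}$ ($N = -4 + \left(\left(- \frac{173}{2} + 150^{2} - 13200\right) + 3322\right) = -4 + \left(\left(- \frac{173}{2} + 22500 - 13200\right) + 3322\right) = -4 + \left(\frac{18427}{2} + 3322\right) = -4 + \frac{25071}{2} = \frac{25063}{2} \approx 12532.0$)
$\frac{28191}{10277 + 9831} + \frac{N}{65} = \frac{28191}{10277 + 9831} + \frac{25063}{2 \cdot 65} = \frac{28191}{20108} + \frac{25063}{2} \cdot \frac{1}{65} = 28191 \cdot \frac{1}{20108} + \frac{25063}{130} = \frac{28191}{20108} + \frac{25063}{130} = \frac{253815817}{1307020}$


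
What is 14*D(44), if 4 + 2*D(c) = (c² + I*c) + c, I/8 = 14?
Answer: 48328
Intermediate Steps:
I = 112 (I = 8*14 = 112)
D(c) = -2 + c²/2 + 113*c/2 (D(c) = -2 + ((c² + 112*c) + c)/2 = -2 + (c² + 113*c)/2 = -2 + (c²/2 + 113*c/2) = -2 + c²/2 + 113*c/2)
14*D(44) = 14*(-2 + (½)*44² + (113/2)*44) = 14*(-2 + (½)*1936 + 2486) = 14*(-2 + 968 + 2486) = 14*3452 = 48328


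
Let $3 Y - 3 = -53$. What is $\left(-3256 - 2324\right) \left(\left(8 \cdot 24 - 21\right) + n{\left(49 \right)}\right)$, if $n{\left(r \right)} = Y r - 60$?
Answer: $3937620$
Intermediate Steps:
$Y = - \frac{50}{3}$ ($Y = 1 + \frac{1}{3} \left(-53\right) = 1 - \frac{53}{3} = - \frac{50}{3} \approx -16.667$)
$n{\left(r \right)} = -60 - \frac{50 r}{3}$ ($n{\left(r \right)} = - \frac{50 r}{3} - 60 = -60 - \frac{50 r}{3}$)
$\left(-3256 - 2324\right) \left(\left(8 \cdot 24 - 21\right) + n{\left(49 \right)}\right) = \left(-3256 - 2324\right) \left(\left(8 \cdot 24 - 21\right) - \frac{2630}{3}\right) = - 5580 \left(\left(192 - 21\right) - \frac{2630}{3}\right) = - 5580 \left(171 - \frac{2630}{3}\right) = \left(-5580\right) \left(- \frac{2117}{3}\right) = 3937620$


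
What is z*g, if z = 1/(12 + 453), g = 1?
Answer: 1/465 ≈ 0.0021505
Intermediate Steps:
z = 1/465 ≈ 0.0021505
z*g = (1/465)*1 = 1/465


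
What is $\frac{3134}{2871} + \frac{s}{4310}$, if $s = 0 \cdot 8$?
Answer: $\frac{3134}{2871} \approx 1.0916$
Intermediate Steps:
$s = 0$
$\frac{3134}{2871} + \frac{s}{4310} = \frac{3134}{2871} + \frac{0}{4310} = 3134 \cdot \frac{1}{2871} + 0 \cdot \frac{1}{4310} = \frac{3134}{2871} + 0 = \frac{3134}{2871}$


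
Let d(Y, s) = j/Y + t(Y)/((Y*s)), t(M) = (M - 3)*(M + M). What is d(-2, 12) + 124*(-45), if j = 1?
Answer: -16744/3 ≈ -5581.3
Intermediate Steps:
t(M) = 2*M*(-3 + M) (t(M) = (-3 + M)*(2*M) = 2*M*(-3 + M))
d(Y, s) = 1/Y + 2*(-3 + Y)/s (d(Y, s) = 1/Y + (2*Y*(-3 + Y))/((Y*s)) = 1/Y + (2*Y*(-3 + Y))*(1/(Y*s)) = 1/Y + 2*(-3 + Y)/s)
d(-2, 12) + 124*(-45) = (12 + 2*(-2)*(-3 - 2))/(-2*12) + 124*(-45) = -½*1/12*(12 + 2*(-2)*(-5)) - 5580 = -½*1/12*(12 + 20) - 5580 = -½*1/12*32 - 5580 = -4/3 - 5580 = -16744/3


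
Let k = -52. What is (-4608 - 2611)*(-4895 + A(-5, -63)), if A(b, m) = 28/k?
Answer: 459431598/13 ≈ 3.5341e+7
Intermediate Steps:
A(b, m) = -7/13 (A(b, m) = 28/(-52) = 28*(-1/52) = -7/13)
(-4608 - 2611)*(-4895 + A(-5, -63)) = (-4608 - 2611)*(-4895 - 7/13) = -7219*(-63642/13) = 459431598/13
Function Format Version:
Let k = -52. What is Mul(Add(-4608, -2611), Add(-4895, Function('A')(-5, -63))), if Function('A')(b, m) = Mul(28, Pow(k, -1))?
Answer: Rational(459431598, 13) ≈ 3.5341e+7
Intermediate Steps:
Function('A')(b, m) = Rational(-7, 13) (Function('A')(b, m) = Mul(28, Pow(-52, -1)) = Mul(28, Rational(-1, 52)) = Rational(-7, 13))
Mul(Add(-4608, -2611), Add(-4895, Function('A')(-5, -63))) = Mul(Add(-4608, -2611), Add(-4895, Rational(-7, 13))) = Mul(-7219, Rational(-63642, 13)) = Rational(459431598, 13)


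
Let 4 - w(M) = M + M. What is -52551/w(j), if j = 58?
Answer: 52551/112 ≈ 469.21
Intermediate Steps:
w(M) = 4 - 2*M (w(M) = 4 - (M + M) = 4 - 2*M)
-52551/w(j) = -52551/(4 - 2*58) = -52551/(4 - 116) = -52551/(-112) = -52551*(-1/112) = 52551/112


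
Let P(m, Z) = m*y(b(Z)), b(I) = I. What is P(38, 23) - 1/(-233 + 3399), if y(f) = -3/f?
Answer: -360947/72818 ≈ -4.9568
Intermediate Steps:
P(m, Z) = -3*m/Z (P(m, Z) = m*(-3/Z) = -3*m/Z)
P(38, 23) - 1/(-233 + 3399) = -3*38/23 - 1/(-233 + 3399) = -3*38*1/23 - 1/3166 = -114/23 - 1*1/3166 = -114/23 - 1/3166 = -360947/72818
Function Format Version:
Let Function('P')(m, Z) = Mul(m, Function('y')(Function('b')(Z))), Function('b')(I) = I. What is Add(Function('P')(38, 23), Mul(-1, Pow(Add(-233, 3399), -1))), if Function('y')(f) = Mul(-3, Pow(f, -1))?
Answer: Rational(-360947, 72818) ≈ -4.9568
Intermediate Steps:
Function('P')(m, Z) = Mul(-3, m, Pow(Z, -1)) (Function('P')(m, Z) = Mul(m, Mul(-3, Pow(Z, -1))) = Mul(-3, m, Pow(Z, -1)))
Add(Function('P')(38, 23), Mul(-1, Pow(Add(-233, 3399), -1))) = Add(Mul(-3, 38, Pow(23, -1)), Mul(-1, Pow(Add(-233, 3399), -1))) = Add(Mul(-3, 38, Rational(1, 23)), Mul(-1, Pow(3166, -1))) = Add(Rational(-114, 23), Mul(-1, Rational(1, 3166))) = Add(Rational(-114, 23), Rational(-1, 3166)) = Rational(-360947, 72818)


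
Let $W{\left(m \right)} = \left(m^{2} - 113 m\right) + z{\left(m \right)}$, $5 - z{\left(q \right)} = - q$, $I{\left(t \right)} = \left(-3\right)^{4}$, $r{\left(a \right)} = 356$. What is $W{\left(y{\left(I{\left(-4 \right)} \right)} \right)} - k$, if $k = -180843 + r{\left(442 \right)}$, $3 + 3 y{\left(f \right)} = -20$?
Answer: $\frac{1632685}{9} \approx 1.8141 \cdot 10^{5}$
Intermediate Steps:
$I{\left(t \right)} = 81$
$y{\left(f \right)} = - \frac{23}{3}$ ($y{\left(f \right)} = -1 + \frac{1}{3} \left(-20\right) = -1 - \frac{20}{3} = - \frac{23}{3}$)
$z{\left(q \right)} = 5 + q$ ($z{\left(q \right)} = 5 - - q = 5 + q$)
$W{\left(m \right)} = 5 + m^{2} - 112 m$ ($W{\left(m \right)} = \left(m^{2} - 113 m\right) + \left(5 + m\right) = 5 + m^{2} - 112 m$)
$k = -180487$ ($k = -180843 + 356 = -180487$)
$W{\left(y{\left(I{\left(-4 \right)} \right)} \right)} - k = \left(5 + \left(- \frac{23}{3}\right)^{2} - - \frac{2576}{3}\right) - -180487 = \left(5 + \frac{529}{9} + \frac{2576}{3}\right) + 180487 = \frac{8302}{9} + 180487 = \frac{1632685}{9}$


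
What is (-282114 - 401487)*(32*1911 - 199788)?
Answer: 94771708236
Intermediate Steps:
(-282114 - 401487)*(32*1911 - 199788) = -683601*(61152 - 199788) = -683601*(-138636) = 94771708236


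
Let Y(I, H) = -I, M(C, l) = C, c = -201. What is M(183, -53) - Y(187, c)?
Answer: 370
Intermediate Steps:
M(183, -53) - Y(187, c) = 183 - (-1)*187 = 183 - 1*(-187) = 183 + 187 = 370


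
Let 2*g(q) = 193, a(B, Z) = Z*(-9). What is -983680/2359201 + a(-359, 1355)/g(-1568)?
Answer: -57730762630/455325793 ≈ -126.79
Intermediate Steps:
a(B, Z) = -9*Z
g(q) = 193/2 (g(q) = (1/2)*193 = 193/2)
-983680/2359201 + a(-359, 1355)/g(-1568) = -983680/2359201 + (-9*1355)/(193/2) = -983680*1/2359201 - 12195*2/193 = -983680/2359201 - 24390/193 = -57730762630/455325793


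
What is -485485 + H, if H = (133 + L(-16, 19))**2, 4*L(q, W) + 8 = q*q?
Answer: -447460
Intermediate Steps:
L(q, W) = -2 + q**2/4 (L(q, W) = -2 + (q*q)/4 = -2 + q**2/4)
H = 38025 (H = (133 + (-2 + (1/4)*(-16)**2))**2 = (133 + (-2 + (1/4)*256))**2 = (133 + (-2 + 64))**2 = (133 + 62)**2 = 195**2 = 38025)
-485485 + H = -485485 + 38025 = -447460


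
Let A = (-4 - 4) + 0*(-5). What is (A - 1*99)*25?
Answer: -2675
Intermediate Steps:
A = -8 (A = -8 + 0 = -8)
(A - 1*99)*25 = (-8 - 1*99)*25 = (-8 - 99)*25 = -107*25 = -2675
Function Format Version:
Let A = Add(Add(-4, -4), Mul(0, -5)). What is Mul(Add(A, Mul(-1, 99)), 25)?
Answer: -2675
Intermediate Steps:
A = -8 (A = Add(-8, 0) = -8)
Mul(Add(A, Mul(-1, 99)), 25) = Mul(Add(-8, Mul(-1, 99)), 25) = Mul(Add(-8, -99), 25) = Mul(-107, 25) = -2675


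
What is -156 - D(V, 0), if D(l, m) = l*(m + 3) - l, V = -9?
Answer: -138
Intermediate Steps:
D(l, m) = -l + l*(3 + m) (D(l, m) = l*(3 + m) - l = -l + l*(3 + m))
-156 - D(V, 0) = -156 - (-9)*(2 + 0) = -156 - (-9)*2 = -156 - 1*(-18) = -156 + 18 = -138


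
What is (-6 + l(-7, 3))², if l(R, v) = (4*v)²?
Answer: 19044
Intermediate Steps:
l(R, v) = 16*v²
(-6 + l(-7, 3))² = (-6 + 16*3²)² = (-6 + 16*9)² = (-6 + 144)² = 138² = 19044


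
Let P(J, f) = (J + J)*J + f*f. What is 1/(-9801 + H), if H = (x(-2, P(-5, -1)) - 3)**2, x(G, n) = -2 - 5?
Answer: -1/9701 ≈ -0.00010308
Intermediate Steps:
P(J, f) = f**2 + 2*J**2 (P(J, f) = (2*J)*J + f**2 = 2*J**2 + f**2 = f**2 + 2*J**2)
x(G, n) = -7
H = 100 (H = (-7 - 3)**2 = (-10)**2 = 100)
1/(-9801 + H) = 1/(-9801 + 100) = 1/(-9701) = -1/9701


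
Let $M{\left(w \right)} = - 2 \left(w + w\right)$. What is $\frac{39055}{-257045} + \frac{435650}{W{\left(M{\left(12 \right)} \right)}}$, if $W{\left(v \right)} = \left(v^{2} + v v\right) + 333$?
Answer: $\frac{22357736699}{254011869} \approx 88.018$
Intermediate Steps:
$M{\left(w \right)} = - 4 w$ ($M{\left(w \right)} = - 2 \cdot 2 w = - 4 w$)
$W{\left(v \right)} = 333 + 2 v^{2}$ ($W{\left(v \right)} = \left(v^{2} + v^{2}\right) + 333 = 2 v^{2} + 333 = 333 + 2 v^{2}$)
$\frac{39055}{-257045} + \frac{435650}{W{\left(M{\left(12 \right)} \right)}} = \frac{39055}{-257045} + \frac{435650}{333 + 2 \left(\left(-4\right) 12\right)^{2}} = 39055 \left(- \frac{1}{257045}\right) + \frac{435650}{333 + 2 \left(-48\right)^{2}} = - \frac{7811}{51409} + \frac{435650}{333 + 2 \cdot 2304} = - \frac{7811}{51409} + \frac{435650}{333 + 4608} = - \frac{7811}{51409} + \frac{435650}{4941} = \frac{22357736699}{254011869}$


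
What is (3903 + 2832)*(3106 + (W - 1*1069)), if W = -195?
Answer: 12405870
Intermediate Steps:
(3903 + 2832)*(3106 + (W - 1*1069)) = (3903 + 2832)*(3106 + (-195 - 1*1069)) = 6735*(3106 + (-195 - 1069)) = 6735*(3106 - 1264) = 6735*1842 = 12405870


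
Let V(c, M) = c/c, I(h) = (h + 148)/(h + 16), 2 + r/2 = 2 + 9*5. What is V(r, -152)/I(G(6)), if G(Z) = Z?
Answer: 1/7 ≈ 0.14286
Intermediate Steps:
r = 90 (r = -4 + 2*(2 + 9*5) = -4 + 2*(2 + 45) = -4 + 2*47 = -4 + 94 = 90)
I(h) = (148 + h)/(16 + h)
V(c, M) = 1
V(r, -152)/I(G(6)) = 1/((148 + 6)/(16 + 6)) = 1/(154/22) = 1/((1/22)*154) = 1/7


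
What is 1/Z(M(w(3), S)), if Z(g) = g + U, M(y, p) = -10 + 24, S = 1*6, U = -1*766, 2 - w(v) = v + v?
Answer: -1/752 ≈ -0.0013298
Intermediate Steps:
w(v) = 2 - 2*v (w(v) = 2 - (v + v) = 2 - 2*v)
U = -766
S = 6
M(y, p) = 14
Z(g) = -766 + g (Z(g) = g - 766 = -766 + g)
1/Z(M(w(3), S)) = 1/(-766 + 14) = 1/(-752) = -1/752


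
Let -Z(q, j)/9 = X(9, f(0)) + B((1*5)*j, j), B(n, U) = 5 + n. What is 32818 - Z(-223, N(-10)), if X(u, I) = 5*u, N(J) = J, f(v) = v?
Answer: 32818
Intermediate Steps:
Z(q, j) = -450 - 45*j (Z(q, j) = -9*(5*9 + (5 + (1*5)*j)) = -9*(45 + (5 + 5*j)) = -9*(50 + 5*j) = -450 - 45*j)
32818 - Z(-223, N(-10)) = 32818 - (-450 - 45*(-10)) = 32818 - (-450 + 450) = 32818 - 1*0 = 32818 + 0 = 32818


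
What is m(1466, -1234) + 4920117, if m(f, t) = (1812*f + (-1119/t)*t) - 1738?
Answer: 7573652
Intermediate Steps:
m(f, t) = -2857 + 1812*f (m(f, t) = (1812*f - 1119) - 1738 = (-1119 + 1812*f) - 1738 = -2857 + 1812*f)
m(1466, -1234) + 4920117 = (-2857 + 1812*1466) + 4920117 = (-2857 + 2656392) + 4920117 = 2653535 + 4920117 = 7573652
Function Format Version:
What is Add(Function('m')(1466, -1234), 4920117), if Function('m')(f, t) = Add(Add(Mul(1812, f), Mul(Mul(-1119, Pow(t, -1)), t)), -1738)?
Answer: 7573652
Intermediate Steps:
Function('m')(f, t) = Add(-2857, Mul(1812, f)) (Function('m')(f, t) = Add(Add(Mul(1812, f), -1119), -1738) = Add(Add(-1119, Mul(1812, f)), -1738) = Add(-2857, Mul(1812, f)))
Add(Function('m')(1466, -1234), 4920117) = Add(Add(-2857, Mul(1812, 1466)), 4920117) = Add(Add(-2857, 2656392), 4920117) = Add(2653535, 4920117) = 7573652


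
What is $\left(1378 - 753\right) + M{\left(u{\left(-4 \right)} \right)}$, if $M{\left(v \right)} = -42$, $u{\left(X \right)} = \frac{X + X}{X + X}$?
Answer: $583$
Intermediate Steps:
$u{\left(X \right)} = 1$ ($u{\left(X \right)} = \frac{2 X}{2 X} = 2 X \frac{1}{2 X} = 1$)
$\left(1378 - 753\right) + M{\left(u{\left(-4 \right)} \right)} = \left(1378 - 753\right) - 42 = 625 - 42 = 583$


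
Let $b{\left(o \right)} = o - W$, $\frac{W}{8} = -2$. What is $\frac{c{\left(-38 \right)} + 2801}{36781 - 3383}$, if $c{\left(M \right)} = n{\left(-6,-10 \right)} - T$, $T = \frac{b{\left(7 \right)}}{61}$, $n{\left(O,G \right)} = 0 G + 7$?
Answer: $\frac{171265}{2037278} \approx 0.084066$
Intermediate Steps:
$W = -16$ ($W = 8 \left(-2\right) = -16$)
$b{\left(o \right)} = 16 + o$ ($b{\left(o \right)} = o - -16 = o + 16 = 16 + o$)
$n{\left(O,G \right)} = 7$ ($n{\left(O,G \right)} = 0 + 7 = 7$)
$T = \frac{23}{61}$ ($T = \frac{16 + 7}{61} = 23 \cdot \frac{1}{61} = \frac{23}{61} \approx 0.37705$)
$c{\left(M \right)} = \frac{404}{61}$ ($c{\left(M \right)} = 7 - \frac{23}{61} = \frac{404}{61}$)
$\frac{c{\left(-38 \right)} + 2801}{36781 - 3383} = \frac{\frac{404}{61} + 2801}{36781 - 3383} = \frac{171265}{61 \cdot 33398} = \frac{171265}{61} \cdot \frac{1}{33398} = \frac{171265}{2037278}$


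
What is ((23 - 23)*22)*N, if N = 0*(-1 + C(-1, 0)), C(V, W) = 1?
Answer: 0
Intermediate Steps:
N = 0 (N = 0*(-1 + 1) = 0*0 = 0)
((23 - 23)*22)*N = ((23 - 23)*22)*0 = (0*22)*0 = 0*0 = 0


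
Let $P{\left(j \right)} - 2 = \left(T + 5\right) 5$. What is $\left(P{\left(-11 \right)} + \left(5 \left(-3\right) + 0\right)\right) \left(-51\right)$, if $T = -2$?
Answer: $-102$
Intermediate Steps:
$P{\left(j \right)} = 17$ ($P{\left(j \right)} = 2 + \left(-2 + 5\right) 5 = 2 + 3 \cdot 5 = 2 + 15 = 17$)
$\left(P{\left(-11 \right)} + \left(5 \left(-3\right) + 0\right)\right) \left(-51\right) = \left(17 + \left(5 \left(-3\right) + 0\right)\right) \left(-51\right) = \left(17 + \left(-15 + 0\right)\right) \left(-51\right) = \left(17 - 15\right) \left(-51\right) = 2 \left(-51\right) = -102$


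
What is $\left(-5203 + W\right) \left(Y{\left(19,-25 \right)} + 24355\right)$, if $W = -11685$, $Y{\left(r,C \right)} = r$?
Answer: $-411628112$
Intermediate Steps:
$\left(-5203 + W\right) \left(Y{\left(19,-25 \right)} + 24355\right) = \left(-5203 - 11685\right) \left(19 + 24355\right) = \left(-16888\right) 24374 = -411628112$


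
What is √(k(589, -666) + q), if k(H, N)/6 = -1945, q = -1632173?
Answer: I*√1643843 ≈ 1282.1*I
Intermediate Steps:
k(H, N) = -11670 (k(H, N) = 6*(-1945) = -11670)
√(k(589, -666) + q) = √(-11670 - 1632173) = √(-1643843) = I*√1643843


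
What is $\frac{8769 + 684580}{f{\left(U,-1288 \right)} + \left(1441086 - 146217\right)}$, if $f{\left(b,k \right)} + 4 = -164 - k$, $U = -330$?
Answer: $\frac{693349}{1295989} \approx 0.535$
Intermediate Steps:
$f{\left(b,k \right)} = -168 - k$ ($f{\left(b,k \right)} = -4 - \left(164 + k\right) = -168 - k$)
$\frac{8769 + 684580}{f{\left(U,-1288 \right)} + \left(1441086 - 146217\right)} = \frac{8769 + 684580}{\left(-168 - -1288\right) + \left(1441086 - 146217\right)} = \frac{693349}{\left(-168 + 1288\right) + 1294869} = \frac{693349}{1120 + 1294869} = \frac{693349}{1295989}$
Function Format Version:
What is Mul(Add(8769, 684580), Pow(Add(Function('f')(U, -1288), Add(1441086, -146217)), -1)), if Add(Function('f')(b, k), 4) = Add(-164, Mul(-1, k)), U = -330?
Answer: Rational(693349, 1295989) ≈ 0.53500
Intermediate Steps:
Function('f')(b, k) = Add(-168, Mul(-1, k)) (Function('f')(b, k) = Add(-4, Add(-164, Mul(-1, k))) = Add(-168, Mul(-1, k)))
Mul(Add(8769, 684580), Pow(Add(Function('f')(U, -1288), Add(1441086, -146217)), -1)) = Mul(Add(8769, 684580), Pow(Add(Add(-168, Mul(-1, -1288)), Add(1441086, -146217)), -1)) = Mul(693349, Pow(Add(Add(-168, 1288), 1294869), -1)) = Mul(693349, Pow(Add(1120, 1294869), -1)) = Mul(693349, Pow(1295989, -1)) = Mul(693349, Rational(1, 1295989)) = Rational(693349, 1295989)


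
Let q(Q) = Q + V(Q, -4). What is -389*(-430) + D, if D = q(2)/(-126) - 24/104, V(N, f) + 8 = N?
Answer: 136993967/819 ≈ 1.6727e+5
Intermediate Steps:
V(N, f) = -8 + N
q(Q) = -8 + 2*Q (q(Q) = Q + (-8 + Q) = -8 + 2*Q)
D = -163/819 (D = (-8 + 2*2)/(-126) - 24/104 = (-8 + 4)*(-1/126) - 24*1/104 = -4*(-1/126) - 3/13 = 2/63 - 3/13 = -163/819 ≈ -0.19902)
-389*(-430) + D = -389*(-430) - 163/819 = 167270 - 163/819 = 136993967/819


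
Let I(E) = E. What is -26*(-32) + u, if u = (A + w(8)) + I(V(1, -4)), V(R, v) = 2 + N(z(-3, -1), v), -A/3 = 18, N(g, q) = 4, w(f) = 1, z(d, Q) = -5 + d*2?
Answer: 785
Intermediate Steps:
z(d, Q) = -5 + 2*d
A = -54 (A = -3*18 = -54)
V(R, v) = 6 (V(R, v) = 2 + 4 = 6)
u = -47 (u = (-54 + 1) + 6 = -53 + 6 = -47)
-26*(-32) + u = -26*(-32) - 47 = 832 - 47 = 785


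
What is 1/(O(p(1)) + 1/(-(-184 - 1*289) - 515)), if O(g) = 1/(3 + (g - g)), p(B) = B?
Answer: 42/13 ≈ 3.2308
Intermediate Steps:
O(g) = ⅓ (O(g) = 1/(3 + 0) = 1/3 = ⅓)
1/(O(p(1)) + 1/(-(-184 - 1*289) - 515)) = 1/(⅓ + 1/(-(-184 - 1*289) - 515)) = 1/(⅓ + 1/(-(-184 - 289) - 515)) = 1/(⅓ + 1/(-1*(-473) - 515)) = 1/(⅓ + 1/(473 - 515)) = 1/(⅓ + 1/(-42)) = 1/(⅓ - 1/42) = 1/(13/42) = 42/13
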